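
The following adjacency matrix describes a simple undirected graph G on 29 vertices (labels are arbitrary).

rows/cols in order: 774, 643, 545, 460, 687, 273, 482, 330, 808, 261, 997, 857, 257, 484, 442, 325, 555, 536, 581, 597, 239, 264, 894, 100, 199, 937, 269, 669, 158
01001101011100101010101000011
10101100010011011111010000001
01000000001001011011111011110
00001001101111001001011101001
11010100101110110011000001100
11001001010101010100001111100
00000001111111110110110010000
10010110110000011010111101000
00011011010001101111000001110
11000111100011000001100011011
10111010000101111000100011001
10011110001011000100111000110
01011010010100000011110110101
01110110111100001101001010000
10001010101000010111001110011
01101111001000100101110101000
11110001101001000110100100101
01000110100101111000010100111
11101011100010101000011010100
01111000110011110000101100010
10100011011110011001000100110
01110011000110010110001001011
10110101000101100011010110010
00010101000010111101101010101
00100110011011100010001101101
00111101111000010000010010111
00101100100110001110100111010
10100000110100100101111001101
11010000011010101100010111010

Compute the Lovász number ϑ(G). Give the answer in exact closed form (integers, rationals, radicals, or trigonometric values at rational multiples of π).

sqrt(29)

N(460) = {687, 330, 808, 997, 857, 257, 484, 555, 597, 264, 894, 100, 937, 158}, |N(460)| = 14.
deg(687) = 14; N(687) = {774, 643, 460, 273, 808, 997, 857, 257, 442, 325, 581, 597, 937, 269}.
N(484) = {643, 545, 460, 273, 482, 808, 261, 997, 857, 555, 536, 597, 894, 199}, |N(484)| = 14.
N(581) = {774, 643, 545, 687, 482, 330, 808, 257, 442, 555, 264, 894, 199, 269}, |N(581)| = 14.
G on 29 vertices is 14-regular; strongly regular (29,14,6,7).
The 3 distinct eigenvalues: [14.0, 2.192582, -3.192582].
−29·(-sqrt(29)/2 - 1/2) / ((14)−(-sqrt(29)/2 - 1/2)) = sqrt(29) = ϑ(G).
= 5.385165… (decimal).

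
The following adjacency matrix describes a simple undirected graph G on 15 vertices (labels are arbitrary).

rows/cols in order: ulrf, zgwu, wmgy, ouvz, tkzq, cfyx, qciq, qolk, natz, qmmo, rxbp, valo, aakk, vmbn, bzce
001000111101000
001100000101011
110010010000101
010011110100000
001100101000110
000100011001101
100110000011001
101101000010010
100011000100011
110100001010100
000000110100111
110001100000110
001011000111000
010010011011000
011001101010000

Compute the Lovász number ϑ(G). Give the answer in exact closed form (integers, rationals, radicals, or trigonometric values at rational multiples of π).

deg(bzce) = 6; N(bzce) = {zgwu, wmgy, cfyx, qciq, natz, rxbp}.
N(zgwu) = {wmgy, ouvz, qmmo, valo, vmbn, bzce}, |N(zgwu)| = 6.
Vertex qmmo has 6 neighbors: ulrf, zgwu, ouvz, natz, rxbp, aakk.
deg(qolk) = 6; N(qolk) = {ulrf, wmgy, ouvz, cfyx, rxbp, vmbn}.
6-regular, N=15; this is K(6,2), the Kneser graph.
A has 3 distinct eigenvalues ≈ [6.0, 1.0, -3.0].
With N=15: ϑ(G) = 15·(-1*(-3))/(6−(-3)) = 5.
ϑ(G) ≈ 5.00000000.

5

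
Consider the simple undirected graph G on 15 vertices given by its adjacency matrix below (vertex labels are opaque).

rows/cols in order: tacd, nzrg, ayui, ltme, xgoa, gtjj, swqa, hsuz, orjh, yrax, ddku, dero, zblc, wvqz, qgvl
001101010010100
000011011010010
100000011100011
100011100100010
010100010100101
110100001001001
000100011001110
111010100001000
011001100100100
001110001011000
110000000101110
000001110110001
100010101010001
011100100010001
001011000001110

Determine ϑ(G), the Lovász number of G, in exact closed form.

5

N(ayui) = {tacd, hsuz, orjh, yrax, wvqz, qgvl}, |N(ayui)| = 6.
N(zblc) = {tacd, xgoa, swqa, orjh, ddku, qgvl}, |N(zblc)| = 6.
deg(swqa) = 6; N(swqa) = {ltme, hsuz, orjh, dero, zblc, wvqz}.
Vertex wvqz has 6 neighbors: nzrg, ayui, ltme, swqa, ddku, qgvl.
deg(v) = 6 for all v (|V|=15); Kneser-type, 2-subsets of [6].
The 3 distinct eigenvalues: [6.0, 1.0, -3.0].
ϑ = −N·λ_min/(λ_max−λ_min) = −15·(-3)/(6−(-3)) = 5.
Numerically 5.00000000.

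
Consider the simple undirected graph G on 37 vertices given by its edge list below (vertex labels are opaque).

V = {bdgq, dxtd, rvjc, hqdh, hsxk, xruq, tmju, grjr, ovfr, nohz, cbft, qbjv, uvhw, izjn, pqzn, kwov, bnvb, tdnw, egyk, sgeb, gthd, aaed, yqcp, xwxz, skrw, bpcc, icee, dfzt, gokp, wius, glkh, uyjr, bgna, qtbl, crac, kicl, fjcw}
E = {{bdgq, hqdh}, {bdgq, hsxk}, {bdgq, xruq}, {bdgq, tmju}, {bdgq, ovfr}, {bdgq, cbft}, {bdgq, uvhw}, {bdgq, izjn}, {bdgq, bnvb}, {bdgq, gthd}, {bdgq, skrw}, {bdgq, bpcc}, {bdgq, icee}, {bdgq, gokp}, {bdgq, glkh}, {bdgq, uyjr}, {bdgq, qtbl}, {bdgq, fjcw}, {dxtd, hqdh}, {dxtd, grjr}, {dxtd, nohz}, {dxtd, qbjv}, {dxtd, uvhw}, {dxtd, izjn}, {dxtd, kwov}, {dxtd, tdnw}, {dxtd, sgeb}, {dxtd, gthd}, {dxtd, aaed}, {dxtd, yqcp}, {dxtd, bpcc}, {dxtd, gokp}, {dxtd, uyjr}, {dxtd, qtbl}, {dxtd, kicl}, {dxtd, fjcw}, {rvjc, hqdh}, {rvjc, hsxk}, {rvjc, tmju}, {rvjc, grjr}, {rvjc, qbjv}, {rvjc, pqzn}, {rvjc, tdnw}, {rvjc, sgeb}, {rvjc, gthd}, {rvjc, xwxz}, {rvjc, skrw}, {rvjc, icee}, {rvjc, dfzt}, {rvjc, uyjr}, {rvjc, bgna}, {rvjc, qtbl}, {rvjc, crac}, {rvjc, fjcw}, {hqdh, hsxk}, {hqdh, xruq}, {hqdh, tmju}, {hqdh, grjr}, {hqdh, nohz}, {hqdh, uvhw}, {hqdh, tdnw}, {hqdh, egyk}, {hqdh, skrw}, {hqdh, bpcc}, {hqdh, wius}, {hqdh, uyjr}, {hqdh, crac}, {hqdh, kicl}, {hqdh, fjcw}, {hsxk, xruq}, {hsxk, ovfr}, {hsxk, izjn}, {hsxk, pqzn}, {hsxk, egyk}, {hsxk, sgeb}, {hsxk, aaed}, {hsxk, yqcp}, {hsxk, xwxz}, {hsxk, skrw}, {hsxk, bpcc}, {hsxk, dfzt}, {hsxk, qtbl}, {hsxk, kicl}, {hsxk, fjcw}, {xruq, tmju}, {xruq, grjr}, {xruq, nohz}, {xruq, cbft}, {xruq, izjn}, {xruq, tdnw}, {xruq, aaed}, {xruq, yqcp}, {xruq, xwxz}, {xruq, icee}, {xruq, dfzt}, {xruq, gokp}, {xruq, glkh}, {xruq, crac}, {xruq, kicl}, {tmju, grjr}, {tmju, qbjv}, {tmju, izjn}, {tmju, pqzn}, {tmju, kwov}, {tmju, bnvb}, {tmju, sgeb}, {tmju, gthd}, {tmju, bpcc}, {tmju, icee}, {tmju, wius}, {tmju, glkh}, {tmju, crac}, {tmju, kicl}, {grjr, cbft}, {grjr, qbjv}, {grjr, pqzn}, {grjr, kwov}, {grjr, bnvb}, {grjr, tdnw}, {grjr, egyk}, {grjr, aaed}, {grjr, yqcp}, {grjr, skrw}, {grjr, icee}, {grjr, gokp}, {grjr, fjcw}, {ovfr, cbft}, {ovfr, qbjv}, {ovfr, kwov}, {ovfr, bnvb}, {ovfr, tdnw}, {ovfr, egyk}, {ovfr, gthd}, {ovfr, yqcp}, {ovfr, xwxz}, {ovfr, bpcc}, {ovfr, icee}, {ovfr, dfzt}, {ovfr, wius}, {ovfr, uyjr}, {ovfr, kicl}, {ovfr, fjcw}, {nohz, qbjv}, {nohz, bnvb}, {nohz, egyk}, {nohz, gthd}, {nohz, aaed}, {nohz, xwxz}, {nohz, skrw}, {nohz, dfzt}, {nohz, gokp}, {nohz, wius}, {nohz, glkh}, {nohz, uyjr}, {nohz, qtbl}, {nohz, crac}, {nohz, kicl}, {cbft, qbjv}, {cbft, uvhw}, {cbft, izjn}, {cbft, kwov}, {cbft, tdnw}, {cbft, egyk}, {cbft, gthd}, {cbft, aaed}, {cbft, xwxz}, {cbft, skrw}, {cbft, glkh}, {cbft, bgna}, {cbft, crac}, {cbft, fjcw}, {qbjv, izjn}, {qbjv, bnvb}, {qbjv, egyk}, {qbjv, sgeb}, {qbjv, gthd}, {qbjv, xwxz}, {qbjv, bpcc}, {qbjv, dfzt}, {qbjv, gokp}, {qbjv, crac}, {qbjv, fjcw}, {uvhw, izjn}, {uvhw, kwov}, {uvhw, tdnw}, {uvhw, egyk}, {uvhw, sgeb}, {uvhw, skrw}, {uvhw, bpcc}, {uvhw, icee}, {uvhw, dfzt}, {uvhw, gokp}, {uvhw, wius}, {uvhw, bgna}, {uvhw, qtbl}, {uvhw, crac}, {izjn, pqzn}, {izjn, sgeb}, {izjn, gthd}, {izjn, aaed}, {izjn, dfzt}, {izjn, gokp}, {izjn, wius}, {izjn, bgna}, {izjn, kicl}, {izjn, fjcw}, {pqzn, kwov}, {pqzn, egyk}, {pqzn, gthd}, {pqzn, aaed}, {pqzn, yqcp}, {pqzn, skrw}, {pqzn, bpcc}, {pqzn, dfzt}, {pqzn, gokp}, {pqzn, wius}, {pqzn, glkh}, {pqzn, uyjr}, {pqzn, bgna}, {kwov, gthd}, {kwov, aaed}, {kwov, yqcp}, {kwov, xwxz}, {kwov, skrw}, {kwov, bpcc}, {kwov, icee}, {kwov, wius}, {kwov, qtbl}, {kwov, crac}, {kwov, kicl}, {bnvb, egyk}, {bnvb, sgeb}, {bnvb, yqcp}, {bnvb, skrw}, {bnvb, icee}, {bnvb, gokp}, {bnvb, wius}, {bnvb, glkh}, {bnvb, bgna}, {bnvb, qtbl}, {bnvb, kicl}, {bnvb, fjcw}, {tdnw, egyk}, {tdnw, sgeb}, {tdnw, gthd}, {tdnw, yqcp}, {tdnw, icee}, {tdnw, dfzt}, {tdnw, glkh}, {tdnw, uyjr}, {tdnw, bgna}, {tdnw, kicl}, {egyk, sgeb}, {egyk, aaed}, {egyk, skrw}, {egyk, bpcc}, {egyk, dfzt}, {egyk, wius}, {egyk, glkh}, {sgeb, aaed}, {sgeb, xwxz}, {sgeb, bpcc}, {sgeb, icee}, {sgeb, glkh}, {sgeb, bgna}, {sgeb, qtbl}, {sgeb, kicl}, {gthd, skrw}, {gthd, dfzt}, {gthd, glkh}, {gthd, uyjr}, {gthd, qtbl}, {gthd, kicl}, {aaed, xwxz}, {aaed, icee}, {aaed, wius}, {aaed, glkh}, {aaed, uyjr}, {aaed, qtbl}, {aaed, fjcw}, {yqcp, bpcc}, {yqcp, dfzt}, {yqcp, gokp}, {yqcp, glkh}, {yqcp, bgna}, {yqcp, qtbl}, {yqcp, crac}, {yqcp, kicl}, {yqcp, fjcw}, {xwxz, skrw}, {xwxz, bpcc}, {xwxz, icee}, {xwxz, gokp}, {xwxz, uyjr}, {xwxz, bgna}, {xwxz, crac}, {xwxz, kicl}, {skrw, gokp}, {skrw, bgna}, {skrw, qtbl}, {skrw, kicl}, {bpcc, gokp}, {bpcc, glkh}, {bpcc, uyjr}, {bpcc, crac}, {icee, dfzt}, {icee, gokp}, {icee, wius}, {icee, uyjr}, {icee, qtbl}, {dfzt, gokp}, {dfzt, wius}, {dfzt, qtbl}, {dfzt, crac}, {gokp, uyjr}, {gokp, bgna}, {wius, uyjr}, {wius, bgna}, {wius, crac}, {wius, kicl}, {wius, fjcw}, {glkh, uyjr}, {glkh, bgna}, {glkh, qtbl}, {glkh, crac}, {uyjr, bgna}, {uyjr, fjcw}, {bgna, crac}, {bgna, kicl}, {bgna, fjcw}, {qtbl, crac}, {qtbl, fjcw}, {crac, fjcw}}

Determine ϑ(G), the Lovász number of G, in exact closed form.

deg(bgna) = 18; N(bgna) = {rvjc, cbft, uvhw, izjn, pqzn, bnvb, tdnw, sgeb, yqcp, xwxz, skrw, gokp, wius, glkh, uyjr, crac, kicl, fjcw}.
deg(qtbl) = 18; N(qtbl) = {bdgq, dxtd, rvjc, hsxk, nohz, uvhw, kwov, bnvb, sgeb, gthd, aaed, yqcp, skrw, icee, dfzt, glkh, crac, fjcw}.
deg(rvjc) = 18; N(rvjc) = {hqdh, hsxk, tmju, grjr, qbjv, pqzn, tdnw, sgeb, gthd, xwxz, skrw, icee, dfzt, uyjr, bgna, qtbl, crac, fjcw}.
deg(skrw) = 18; N(skrw) = {bdgq, rvjc, hqdh, hsxk, grjr, nohz, cbft, uvhw, pqzn, kwov, bnvb, egyk, gthd, xwxz, gokp, bgna, qtbl, kicl}.
deg(v) = 18 for all v (|V|=37); strongly regular (37,18,8,9).
Distinct eigenvalues (to 3 d.p.): [18.0, 2.541, -3.541].
−37·(-sqrt(37)/2 - 1/2) / ((18)−(-sqrt(37)/2 - 1/2)) = sqrt(37) = ϑ(G).
ϑ(G) ≈ 6.082762530.

sqrt(37)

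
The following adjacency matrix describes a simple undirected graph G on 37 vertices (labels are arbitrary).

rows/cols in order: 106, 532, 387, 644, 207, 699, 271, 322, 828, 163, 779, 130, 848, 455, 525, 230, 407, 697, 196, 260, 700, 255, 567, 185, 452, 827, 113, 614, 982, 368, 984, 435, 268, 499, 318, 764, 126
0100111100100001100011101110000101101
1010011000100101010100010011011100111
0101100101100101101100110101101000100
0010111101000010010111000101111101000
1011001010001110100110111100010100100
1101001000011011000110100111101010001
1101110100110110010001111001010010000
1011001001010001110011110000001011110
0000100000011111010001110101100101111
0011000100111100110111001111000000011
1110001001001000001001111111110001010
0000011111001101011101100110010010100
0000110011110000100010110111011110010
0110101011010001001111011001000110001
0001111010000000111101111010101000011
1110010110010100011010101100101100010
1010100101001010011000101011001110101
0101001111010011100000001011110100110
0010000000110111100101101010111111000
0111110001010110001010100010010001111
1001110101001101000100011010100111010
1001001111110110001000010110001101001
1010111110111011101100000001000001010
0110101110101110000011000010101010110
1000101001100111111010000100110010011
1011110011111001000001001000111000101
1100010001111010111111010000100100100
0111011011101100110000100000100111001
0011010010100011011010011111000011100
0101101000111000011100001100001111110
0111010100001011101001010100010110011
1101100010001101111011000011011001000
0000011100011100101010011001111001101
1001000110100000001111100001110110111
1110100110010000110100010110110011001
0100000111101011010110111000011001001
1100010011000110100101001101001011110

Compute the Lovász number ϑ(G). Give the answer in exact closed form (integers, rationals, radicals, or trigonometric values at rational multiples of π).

sqrt(37)

deg(848) = 18; N(848) = {207, 699, 828, 163, 779, 130, 407, 700, 567, 185, 827, 113, 614, 368, 984, 435, 268, 764}.
N(106) = {532, 207, 699, 271, 322, 779, 230, 407, 700, 255, 567, 452, 827, 113, 435, 499, 318, 126}, |N(106)| = 18.
deg(779) = 18; N(779) = {106, 532, 387, 271, 163, 848, 196, 255, 567, 185, 452, 827, 113, 614, 982, 368, 499, 764}.
deg(699) = 18; N(699) = {106, 532, 644, 271, 130, 848, 525, 230, 260, 700, 567, 827, 113, 614, 982, 984, 268, 126}.
18-regular, N=37; SR(37,18,8,9) — a Paley graph.
The 3 distinct eigenvalues: [18.0, 2.54138, -3.54138].
ϑ = −N·λ_min/(λ_max−λ_min) = −37·(-sqrt(37)/2 - 1/2)/(18−(-sqrt(37)/2 - 1/2)) = sqrt(37).
Numerically 6.08276.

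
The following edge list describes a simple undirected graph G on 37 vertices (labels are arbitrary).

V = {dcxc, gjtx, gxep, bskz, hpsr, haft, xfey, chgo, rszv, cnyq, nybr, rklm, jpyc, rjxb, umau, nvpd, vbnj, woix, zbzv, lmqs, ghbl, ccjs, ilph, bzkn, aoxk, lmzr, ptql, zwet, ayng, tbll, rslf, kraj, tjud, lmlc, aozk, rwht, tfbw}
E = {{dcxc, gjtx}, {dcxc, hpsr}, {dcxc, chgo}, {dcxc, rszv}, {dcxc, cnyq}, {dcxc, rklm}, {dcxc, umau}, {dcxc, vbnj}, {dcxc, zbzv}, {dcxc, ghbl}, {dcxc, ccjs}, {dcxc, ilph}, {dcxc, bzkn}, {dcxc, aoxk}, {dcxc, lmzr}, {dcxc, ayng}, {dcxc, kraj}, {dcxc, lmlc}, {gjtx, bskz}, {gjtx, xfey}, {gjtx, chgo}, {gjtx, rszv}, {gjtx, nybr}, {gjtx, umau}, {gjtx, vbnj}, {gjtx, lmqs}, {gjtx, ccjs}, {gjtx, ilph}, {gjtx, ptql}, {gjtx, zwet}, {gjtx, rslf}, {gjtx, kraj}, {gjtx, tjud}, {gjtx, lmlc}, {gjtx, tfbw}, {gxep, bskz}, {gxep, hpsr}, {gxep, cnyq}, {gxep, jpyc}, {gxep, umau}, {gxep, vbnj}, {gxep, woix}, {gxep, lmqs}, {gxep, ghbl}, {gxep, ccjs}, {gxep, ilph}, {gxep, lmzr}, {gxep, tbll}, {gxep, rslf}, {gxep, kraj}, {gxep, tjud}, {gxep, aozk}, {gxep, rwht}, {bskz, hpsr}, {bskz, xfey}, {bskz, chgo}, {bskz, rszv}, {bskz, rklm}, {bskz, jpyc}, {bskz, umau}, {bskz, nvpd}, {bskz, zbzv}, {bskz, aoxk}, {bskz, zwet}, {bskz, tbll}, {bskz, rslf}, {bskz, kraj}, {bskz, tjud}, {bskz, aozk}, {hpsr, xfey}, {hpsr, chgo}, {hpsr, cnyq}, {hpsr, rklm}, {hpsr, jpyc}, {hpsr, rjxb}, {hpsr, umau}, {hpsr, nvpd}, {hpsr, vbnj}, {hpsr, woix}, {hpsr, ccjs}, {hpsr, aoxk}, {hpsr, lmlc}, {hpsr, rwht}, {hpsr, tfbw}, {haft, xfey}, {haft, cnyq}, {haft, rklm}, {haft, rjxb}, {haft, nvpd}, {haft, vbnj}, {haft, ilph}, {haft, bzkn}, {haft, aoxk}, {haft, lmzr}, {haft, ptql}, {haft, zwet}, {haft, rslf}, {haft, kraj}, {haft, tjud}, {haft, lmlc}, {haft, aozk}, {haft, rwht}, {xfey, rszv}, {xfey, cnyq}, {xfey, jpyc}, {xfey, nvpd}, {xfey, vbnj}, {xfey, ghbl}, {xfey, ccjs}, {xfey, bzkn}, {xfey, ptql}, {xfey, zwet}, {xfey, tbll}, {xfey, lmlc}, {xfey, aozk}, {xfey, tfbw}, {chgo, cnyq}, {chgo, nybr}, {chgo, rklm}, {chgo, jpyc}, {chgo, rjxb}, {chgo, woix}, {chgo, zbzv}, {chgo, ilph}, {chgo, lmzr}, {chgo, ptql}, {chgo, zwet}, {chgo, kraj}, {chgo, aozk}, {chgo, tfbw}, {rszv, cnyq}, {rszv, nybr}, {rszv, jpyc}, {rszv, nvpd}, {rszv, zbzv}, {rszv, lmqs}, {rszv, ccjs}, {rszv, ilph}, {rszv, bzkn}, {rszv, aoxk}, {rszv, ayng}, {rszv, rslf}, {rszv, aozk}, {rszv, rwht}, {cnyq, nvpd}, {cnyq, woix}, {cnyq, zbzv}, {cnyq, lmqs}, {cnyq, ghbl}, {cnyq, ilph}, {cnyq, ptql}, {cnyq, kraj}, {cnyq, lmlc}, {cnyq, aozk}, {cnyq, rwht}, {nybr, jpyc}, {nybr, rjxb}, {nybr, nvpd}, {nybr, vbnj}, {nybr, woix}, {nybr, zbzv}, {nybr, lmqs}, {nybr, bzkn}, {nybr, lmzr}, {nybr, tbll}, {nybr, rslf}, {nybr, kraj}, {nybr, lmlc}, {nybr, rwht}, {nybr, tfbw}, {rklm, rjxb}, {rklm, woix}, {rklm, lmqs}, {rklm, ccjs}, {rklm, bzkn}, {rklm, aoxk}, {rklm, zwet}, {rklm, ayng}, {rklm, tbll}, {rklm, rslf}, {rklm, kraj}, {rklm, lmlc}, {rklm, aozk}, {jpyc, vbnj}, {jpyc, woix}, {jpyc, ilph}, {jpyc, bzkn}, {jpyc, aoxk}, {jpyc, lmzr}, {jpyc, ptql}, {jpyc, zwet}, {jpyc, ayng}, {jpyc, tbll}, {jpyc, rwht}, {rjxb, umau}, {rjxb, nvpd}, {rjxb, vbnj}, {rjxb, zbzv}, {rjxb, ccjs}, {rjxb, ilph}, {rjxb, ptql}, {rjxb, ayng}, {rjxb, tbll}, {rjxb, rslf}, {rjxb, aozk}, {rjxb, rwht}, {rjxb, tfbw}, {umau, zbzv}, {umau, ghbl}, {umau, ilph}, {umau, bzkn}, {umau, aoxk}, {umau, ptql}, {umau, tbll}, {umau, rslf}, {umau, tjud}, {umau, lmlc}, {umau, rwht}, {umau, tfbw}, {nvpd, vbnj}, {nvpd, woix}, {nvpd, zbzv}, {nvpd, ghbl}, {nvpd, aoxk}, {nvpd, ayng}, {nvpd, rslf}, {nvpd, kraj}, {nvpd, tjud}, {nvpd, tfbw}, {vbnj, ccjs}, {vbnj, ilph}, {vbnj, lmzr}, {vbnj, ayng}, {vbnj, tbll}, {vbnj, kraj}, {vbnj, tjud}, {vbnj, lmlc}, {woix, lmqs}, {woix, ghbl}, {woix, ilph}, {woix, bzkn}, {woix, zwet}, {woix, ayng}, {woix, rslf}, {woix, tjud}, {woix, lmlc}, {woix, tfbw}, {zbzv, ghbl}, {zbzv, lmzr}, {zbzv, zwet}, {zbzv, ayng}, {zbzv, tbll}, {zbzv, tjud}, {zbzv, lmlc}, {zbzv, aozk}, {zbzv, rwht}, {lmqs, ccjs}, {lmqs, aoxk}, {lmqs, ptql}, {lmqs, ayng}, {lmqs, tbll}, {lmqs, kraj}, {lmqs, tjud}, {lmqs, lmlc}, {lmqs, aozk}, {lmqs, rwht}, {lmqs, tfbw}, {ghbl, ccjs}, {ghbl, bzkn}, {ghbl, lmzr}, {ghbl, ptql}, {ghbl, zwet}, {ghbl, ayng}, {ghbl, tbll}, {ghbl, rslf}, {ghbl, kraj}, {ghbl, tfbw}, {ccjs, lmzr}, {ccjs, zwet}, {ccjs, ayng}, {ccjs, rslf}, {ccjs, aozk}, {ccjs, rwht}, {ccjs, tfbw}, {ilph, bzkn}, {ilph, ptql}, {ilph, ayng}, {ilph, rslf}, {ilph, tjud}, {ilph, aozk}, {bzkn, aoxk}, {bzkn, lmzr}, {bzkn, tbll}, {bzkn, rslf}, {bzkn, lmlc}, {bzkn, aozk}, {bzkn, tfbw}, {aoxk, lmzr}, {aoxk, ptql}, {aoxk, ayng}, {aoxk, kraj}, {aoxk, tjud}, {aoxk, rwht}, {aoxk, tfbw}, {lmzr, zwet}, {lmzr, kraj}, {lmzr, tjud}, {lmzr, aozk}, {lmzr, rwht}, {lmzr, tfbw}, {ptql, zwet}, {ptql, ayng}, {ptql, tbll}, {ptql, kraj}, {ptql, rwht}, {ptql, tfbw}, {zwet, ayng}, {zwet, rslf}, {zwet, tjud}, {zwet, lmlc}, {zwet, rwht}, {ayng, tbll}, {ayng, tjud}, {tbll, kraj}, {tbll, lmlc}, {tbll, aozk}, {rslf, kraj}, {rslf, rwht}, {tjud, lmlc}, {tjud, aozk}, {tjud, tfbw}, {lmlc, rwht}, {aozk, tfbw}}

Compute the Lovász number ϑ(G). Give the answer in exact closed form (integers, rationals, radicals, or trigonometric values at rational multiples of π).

sqrt(37)

deg(rklm) = 18; N(rklm) = {dcxc, bskz, hpsr, haft, chgo, rjxb, woix, lmqs, ccjs, bzkn, aoxk, zwet, ayng, tbll, rslf, kraj, lmlc, aozk}.
N(ghbl) = {dcxc, gxep, xfey, cnyq, umau, nvpd, woix, zbzv, ccjs, bzkn, lmzr, ptql, zwet, ayng, tbll, rslf, kraj, tfbw}, |N(ghbl)| = 18.
Vertex vbnj has 18 neighbors: dcxc, gjtx, gxep, hpsr, haft, xfey, nybr, jpyc, rjxb, nvpd, ccjs, ilph, lmzr, ayng, tbll, kraj, tjud, lmlc.
N(ayng) = {dcxc, rszv, rklm, jpyc, rjxb, nvpd, vbnj, woix, zbzv, lmqs, ghbl, ccjs, ilph, aoxk, ptql, zwet, tbll, tjud}, |N(ayng)| = 18.
deg(v) = 18 for all v (|V|=37); SR(37,18,8,9) — a Paley graph.
A has 3 distinct eigenvalues ≈ [18.0, 2.5414, -3.5414].
Lovász: ϑ = −37(-sqrt(37)/2 - 1/2)/(18+-(-sqrt(37)/2 - 1/2)) = sqrt(37).
= 6.0827625… (decimal).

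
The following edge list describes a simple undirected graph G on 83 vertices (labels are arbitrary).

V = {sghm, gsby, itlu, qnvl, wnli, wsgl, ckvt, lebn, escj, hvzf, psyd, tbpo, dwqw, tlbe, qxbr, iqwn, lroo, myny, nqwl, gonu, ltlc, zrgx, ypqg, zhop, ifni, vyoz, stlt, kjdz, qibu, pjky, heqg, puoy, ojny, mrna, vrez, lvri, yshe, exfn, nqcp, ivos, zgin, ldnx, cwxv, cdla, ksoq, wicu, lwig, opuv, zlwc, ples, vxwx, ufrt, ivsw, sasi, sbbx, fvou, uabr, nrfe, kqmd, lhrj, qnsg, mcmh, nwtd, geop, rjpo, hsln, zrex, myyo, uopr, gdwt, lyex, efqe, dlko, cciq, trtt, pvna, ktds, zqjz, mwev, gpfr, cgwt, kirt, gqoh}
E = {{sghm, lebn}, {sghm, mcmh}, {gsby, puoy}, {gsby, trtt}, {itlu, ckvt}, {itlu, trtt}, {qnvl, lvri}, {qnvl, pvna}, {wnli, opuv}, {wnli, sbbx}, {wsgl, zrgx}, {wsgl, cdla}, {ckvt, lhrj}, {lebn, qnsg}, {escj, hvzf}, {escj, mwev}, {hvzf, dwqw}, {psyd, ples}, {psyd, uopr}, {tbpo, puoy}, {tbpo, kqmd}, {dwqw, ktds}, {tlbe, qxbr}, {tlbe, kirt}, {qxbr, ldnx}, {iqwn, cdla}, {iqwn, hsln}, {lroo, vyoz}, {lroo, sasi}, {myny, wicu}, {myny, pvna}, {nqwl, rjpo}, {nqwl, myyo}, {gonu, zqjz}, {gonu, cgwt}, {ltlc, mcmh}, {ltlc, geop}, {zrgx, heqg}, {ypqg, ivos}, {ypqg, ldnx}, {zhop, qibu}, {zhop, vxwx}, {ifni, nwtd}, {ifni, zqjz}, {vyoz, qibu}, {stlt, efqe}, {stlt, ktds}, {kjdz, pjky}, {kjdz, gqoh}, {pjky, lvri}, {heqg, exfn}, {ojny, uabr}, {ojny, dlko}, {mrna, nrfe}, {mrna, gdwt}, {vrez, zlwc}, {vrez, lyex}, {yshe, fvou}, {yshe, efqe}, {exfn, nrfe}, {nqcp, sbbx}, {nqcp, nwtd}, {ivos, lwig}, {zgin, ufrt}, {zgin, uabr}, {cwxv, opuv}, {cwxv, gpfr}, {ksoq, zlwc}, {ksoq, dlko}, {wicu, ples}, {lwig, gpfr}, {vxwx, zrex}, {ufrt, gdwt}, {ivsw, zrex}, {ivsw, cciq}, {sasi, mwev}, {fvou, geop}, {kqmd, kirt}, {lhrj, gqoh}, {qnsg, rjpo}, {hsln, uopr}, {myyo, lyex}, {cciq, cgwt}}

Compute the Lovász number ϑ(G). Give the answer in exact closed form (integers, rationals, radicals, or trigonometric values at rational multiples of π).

83*cos(pi/83)/(cos(pi/83) + 1)

Vertex kirt has 2 neighbors: tlbe, kqmd.
deg(stlt) = 2; N(stlt) = {efqe, ktds}.
Vertex wicu has 2 neighbors: myny, ples.
N(sbbx) = {wnli, nqcp}, |N(sbbx)| = 2.
83-vertex 2-regular graph: the odd cycle C_{83}.
The 42 distinct eigenvalues: [2.0, 1.99427, 1.97712, 1.94865, 1.90901, 1.85844, 1.79722, 1.72571, 1.64431, 1.5535, 1.45378, 1.34575, 1.23, 1.1072, 0.97807, 0.84333, 0.70376, 0.56016, 0.41335, 0.26418, 0.11349, -0.03785, -0.18897, -0.33901, -0.48711, -0.63242, -0.7741, -0.91135, -1.04338, -1.16944, -1.28879, -1.40077, -1.50472, -1.60005, -1.68622, -1.76273, -1.82914, -1.88507, -1.93021, -1.96429, -1.98712, -1.99857].
−83·(-2*cos(pi/83)) / ((2)−(-2*cos(pi/83))) = 83*cos(pi/83)/(cos(pi/83) + 1) = ϑ(G).
ϑ(G) ≈ 41.4851.
α=41, χ(Ḡ)=42; ϑ=83*cos(pi/83)/(cos(pi/83) + 1) lies between (both strict).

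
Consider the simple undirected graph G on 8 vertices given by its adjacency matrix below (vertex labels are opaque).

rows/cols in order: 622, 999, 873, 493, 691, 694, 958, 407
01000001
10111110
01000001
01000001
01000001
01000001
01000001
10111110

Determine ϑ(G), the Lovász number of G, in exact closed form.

deg(958) = 2; N(958) = {999, 407}.
N(622) = {999, 407}, |N(622)| = 2.
Vertex 493 has 2 neighbors: 999, 407.
deg(999) = 6; N(999) = {622, 873, 493, 691, 694, 958}.
G = K_{6,2}: α = 6 = χ(Ḡ), so ϑ = 6.
ϑ(G) ≈ 6.0000000.
Sandwich: α(G)=6 ≤ ϑ(G)=6 ≤ χ(Ḡ)=6 (collapsed).

6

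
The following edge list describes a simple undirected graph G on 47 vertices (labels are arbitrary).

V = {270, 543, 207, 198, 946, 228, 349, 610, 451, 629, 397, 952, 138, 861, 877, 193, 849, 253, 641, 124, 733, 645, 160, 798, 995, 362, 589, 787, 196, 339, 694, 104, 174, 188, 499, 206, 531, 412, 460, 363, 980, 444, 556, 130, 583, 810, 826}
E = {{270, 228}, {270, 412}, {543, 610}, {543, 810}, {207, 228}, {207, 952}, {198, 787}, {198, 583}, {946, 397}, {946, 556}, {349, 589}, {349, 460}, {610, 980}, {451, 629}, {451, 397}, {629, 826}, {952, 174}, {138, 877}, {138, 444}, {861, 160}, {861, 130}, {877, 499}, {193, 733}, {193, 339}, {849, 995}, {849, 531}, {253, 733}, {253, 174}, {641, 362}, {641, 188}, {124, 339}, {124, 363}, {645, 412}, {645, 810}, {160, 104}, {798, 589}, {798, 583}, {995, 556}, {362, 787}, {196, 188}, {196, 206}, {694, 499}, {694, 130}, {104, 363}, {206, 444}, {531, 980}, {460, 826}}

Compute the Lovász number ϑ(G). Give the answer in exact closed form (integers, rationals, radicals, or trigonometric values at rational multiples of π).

47*cos(pi/47)/(cos(pi/47) + 1)

Vertex 174 has 2 neighbors: 952, 253.
Vertex 188 has 2 neighbors: 641, 196.
Vertex 499 has 2 neighbors: 877, 694.
deg(583) = 2; N(583) = {198, 798}.
Regular of degree 2 on 47 vertices: a single 47-cycle (edge-transitive).
The 24 distinct eigenvalues: [2.0, 1.98215, 1.92894, 1.8413, 1.7208, 1.5696, 1.39038, 1.18636, 0.96116, 0.71882, 0.46364, 0.20019, -0.06683, -0.33266, -0.59255, -0.84187, -1.07616, -1.29126, -1.4833, -1.64888, -1.78504, -1.88934, -1.95992, -1.99553].
−47·(-2*cos(pi/47)) / ((2)−(-2*cos(pi/47))) = 47*cos(pi/47)/(cos(pi/47) + 1) = ϑ(G).
= 23.4737315… (decimal).
Lovász sandwich 23 ≤ 47*cos(pi/47)/(cos(pi/47) + 1) ≤ 24: both strict.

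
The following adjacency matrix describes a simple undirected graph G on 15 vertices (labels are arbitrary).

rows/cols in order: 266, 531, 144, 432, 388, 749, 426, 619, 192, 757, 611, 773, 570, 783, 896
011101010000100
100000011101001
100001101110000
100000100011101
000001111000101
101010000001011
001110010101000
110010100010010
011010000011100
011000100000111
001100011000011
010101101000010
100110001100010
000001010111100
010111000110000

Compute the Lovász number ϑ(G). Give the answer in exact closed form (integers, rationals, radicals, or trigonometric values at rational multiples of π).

5

deg(783) = 6; N(783) = {749, 619, 757, 611, 773, 570}.
Vertex 611 has 6 neighbors: 144, 432, 619, 192, 783, 896.
N(570) = {266, 432, 388, 192, 757, 783}, |N(570)| = 6.
deg(773) = 6; N(773) = {531, 432, 749, 426, 192, 783}.
Every vertex has degree 6 (N=15); Kneser K(6,2) on C(6,2)=15 vertices.
A has 3 distinct eigenvalues ≈ [6.0, 1.0, -3.0].
With N=15: ϑ(G) = 15·(-1*(-3))/(6−(-3)) = 5.
= 5.000000… (decimal).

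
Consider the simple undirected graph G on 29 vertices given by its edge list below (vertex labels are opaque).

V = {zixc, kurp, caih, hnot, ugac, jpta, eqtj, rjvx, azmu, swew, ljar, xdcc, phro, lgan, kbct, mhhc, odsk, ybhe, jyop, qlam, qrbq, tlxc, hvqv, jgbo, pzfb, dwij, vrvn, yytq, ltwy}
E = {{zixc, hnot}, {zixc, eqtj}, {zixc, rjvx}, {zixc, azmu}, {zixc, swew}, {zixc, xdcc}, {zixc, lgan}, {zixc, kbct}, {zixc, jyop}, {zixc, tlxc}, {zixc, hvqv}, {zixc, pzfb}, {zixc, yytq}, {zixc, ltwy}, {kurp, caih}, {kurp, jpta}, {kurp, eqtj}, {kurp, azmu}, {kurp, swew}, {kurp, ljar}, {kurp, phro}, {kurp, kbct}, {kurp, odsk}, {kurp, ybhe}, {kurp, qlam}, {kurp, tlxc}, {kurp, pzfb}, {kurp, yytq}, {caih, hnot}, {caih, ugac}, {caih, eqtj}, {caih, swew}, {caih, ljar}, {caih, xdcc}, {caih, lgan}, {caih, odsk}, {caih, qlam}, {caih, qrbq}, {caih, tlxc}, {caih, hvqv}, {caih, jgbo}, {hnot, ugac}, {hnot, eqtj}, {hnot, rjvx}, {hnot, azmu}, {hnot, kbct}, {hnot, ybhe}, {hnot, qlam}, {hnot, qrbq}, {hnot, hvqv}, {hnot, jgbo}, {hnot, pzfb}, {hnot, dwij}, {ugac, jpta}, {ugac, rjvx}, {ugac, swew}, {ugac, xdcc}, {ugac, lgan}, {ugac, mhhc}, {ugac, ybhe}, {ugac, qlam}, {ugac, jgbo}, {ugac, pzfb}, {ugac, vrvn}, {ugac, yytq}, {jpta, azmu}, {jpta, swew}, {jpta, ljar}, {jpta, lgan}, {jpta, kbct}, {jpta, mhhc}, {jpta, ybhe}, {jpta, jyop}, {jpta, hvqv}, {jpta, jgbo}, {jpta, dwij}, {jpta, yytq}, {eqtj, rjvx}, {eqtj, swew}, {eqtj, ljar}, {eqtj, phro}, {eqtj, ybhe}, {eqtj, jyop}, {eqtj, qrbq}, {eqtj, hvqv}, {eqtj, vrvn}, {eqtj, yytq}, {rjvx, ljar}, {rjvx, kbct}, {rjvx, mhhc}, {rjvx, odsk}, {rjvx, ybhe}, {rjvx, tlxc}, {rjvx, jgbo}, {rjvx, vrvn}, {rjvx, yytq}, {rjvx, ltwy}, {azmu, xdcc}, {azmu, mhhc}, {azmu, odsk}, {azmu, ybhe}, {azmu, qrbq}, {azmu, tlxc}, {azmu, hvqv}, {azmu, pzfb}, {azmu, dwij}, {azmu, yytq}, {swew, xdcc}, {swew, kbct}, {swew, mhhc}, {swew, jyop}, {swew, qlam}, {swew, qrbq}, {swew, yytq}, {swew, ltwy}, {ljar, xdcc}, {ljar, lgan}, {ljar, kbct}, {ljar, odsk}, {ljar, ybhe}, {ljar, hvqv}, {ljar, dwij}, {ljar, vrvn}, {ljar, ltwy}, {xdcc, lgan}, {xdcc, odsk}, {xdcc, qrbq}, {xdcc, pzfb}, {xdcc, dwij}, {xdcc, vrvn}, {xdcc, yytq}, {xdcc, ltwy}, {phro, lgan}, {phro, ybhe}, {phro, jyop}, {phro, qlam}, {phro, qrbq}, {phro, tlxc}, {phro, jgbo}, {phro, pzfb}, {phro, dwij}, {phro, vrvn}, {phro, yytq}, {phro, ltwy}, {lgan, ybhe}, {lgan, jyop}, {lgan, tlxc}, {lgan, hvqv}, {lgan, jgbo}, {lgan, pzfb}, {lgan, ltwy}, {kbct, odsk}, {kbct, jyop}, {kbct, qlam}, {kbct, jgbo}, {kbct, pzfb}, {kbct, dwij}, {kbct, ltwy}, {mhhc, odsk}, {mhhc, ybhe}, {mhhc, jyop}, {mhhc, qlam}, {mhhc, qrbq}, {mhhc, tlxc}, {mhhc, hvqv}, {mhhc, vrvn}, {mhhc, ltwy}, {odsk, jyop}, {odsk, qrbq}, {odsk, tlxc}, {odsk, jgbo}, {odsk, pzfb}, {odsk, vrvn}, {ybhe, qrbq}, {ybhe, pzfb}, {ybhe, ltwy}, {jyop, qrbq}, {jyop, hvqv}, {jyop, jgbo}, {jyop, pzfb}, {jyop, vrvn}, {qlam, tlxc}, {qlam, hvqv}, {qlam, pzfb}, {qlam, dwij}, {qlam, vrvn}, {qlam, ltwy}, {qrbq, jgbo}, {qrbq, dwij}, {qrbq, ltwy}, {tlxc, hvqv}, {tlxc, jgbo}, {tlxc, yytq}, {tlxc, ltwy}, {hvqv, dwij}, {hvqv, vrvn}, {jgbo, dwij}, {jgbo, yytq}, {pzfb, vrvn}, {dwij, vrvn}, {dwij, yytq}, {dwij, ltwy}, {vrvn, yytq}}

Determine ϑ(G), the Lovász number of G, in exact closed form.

sqrt(29)

deg(rjvx) = 14; N(rjvx) = {zixc, hnot, ugac, eqtj, ljar, kbct, mhhc, odsk, ybhe, tlxc, jgbo, vrvn, yytq, ltwy}.
deg(yytq) = 14; N(yytq) = {zixc, kurp, ugac, jpta, eqtj, rjvx, azmu, swew, xdcc, phro, tlxc, jgbo, dwij, vrvn}.
Vertex hvqv has 14 neighbors: zixc, caih, hnot, jpta, eqtj, azmu, ljar, lgan, mhhc, jyop, qlam, tlxc, dwij, vrvn.
Vertex mhhc has 14 neighbors: ugac, jpta, rjvx, azmu, swew, odsk, ybhe, jyop, qlam, qrbq, tlxc, hvqv, vrvn, ltwy.
14-regular, N=29; Paley(29): SR with (k,λ,μ)=(14,6,7).
Distinct eigenvalues (to 5 d.p.): [14.0, 2.19258, -3.19258].
Lovász (edge-transitive): ϑ = −29·(-sqrt(29)/2 - 1/2)/((14)−(-sqrt(29)/2 - 1/2)) = sqrt(29).
= 5.3851648… (decimal).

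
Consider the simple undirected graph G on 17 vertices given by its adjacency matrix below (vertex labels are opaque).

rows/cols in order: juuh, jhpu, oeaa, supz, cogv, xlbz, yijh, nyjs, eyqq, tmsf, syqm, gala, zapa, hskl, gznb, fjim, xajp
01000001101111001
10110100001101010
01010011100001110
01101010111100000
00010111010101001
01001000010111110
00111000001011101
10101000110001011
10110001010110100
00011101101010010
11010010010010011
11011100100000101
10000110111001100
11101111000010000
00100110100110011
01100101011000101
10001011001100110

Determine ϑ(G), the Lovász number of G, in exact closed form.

N(gala) = {juuh, jhpu, supz, cogv, xlbz, eyqq, gznb, xajp}, |N(gala)| = 8.
N(tmsf) = {supz, cogv, xlbz, nyjs, eyqq, syqm, zapa, fjim}, |N(tmsf)| = 8.
N(xlbz) = {jhpu, cogv, tmsf, gala, zapa, hskl, gznb, fjim}, |N(xlbz)| = 8.
Vertex yijh has 8 neighbors: oeaa, supz, cogv, syqm, zapa, hskl, gznb, xajp.
8-regular, N=17; strongly regular (17,8,3,4).
spec(A) ≈ [8.0, 1.561553, -2.561553] (distinct, 6 d.p.).
Lovász: ϑ = −17(-sqrt(17)/2 - 1/2)/(8+-(-sqrt(17)/2 - 1/2)) = sqrt(17).
ϑ(G) ≈ 4.123105626.

sqrt(17)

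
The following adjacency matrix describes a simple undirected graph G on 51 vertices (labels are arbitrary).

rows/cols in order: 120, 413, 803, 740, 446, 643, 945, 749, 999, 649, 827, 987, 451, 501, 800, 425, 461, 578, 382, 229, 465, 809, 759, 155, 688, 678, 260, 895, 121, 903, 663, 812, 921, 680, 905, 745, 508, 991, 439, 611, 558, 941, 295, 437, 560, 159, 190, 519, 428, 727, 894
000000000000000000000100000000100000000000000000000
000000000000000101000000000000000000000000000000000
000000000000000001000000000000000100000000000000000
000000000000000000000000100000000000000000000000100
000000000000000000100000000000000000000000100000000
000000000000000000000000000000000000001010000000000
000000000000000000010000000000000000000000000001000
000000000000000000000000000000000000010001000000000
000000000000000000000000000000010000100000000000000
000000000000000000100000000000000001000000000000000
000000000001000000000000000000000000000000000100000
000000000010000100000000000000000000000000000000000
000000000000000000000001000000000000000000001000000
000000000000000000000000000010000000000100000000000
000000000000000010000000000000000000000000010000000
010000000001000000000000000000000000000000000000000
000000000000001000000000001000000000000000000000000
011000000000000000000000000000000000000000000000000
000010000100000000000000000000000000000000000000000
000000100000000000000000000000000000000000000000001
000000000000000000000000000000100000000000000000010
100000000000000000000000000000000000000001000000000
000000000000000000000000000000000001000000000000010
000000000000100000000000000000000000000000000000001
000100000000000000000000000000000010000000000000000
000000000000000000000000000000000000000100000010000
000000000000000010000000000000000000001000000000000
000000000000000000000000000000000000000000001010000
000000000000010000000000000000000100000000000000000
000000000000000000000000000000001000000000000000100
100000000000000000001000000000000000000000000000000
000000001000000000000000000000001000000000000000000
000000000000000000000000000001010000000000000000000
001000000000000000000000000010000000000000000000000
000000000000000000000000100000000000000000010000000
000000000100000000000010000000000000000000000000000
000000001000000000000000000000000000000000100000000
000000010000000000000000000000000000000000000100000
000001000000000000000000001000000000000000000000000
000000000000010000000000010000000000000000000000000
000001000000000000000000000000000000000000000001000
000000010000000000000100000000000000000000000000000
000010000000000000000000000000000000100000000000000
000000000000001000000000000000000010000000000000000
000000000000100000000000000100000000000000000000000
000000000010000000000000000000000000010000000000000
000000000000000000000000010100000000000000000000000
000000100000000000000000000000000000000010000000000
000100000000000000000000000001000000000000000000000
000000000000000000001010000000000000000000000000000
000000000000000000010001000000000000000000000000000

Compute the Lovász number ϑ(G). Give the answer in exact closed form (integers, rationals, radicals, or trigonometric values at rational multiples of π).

deg(663) = 2; N(663) = {120, 465}.
deg(945) = 2; N(945) = {229, 519}.
deg(465) = 2; N(465) = {663, 727}.
deg(508) = 2; N(508) = {999, 295}.
51-vertex 2-regular graph: connected 2-regular on 51 ⇒ C_{51}.
spec(A) ≈ [2.0, 1.9848, 1.9396, 1.8649, 1.762, 1.6324, 1.478, 1.3012, 1.1047, 0.8915, 0.6647, 0.4279, 0.1845, -0.0616, -0.3068, -0.5473, -0.7796, -1.0, -1.2053, -1.3923, -1.5582, -1.7004, -1.8169, -1.9059, -1.9659, -1.9962] (distinct, 4 d.p.).
Lovász (edge-transitive): ϑ = −51·(-2*cos(pi/51))/((2)−(-2*cos(pi/51))) = 51*cos(pi/51)/(cos(pi/51) + 1).
ϑ(G) ≈ 25.475794.
Lovász sandwich 25 ≤ 51*cos(pi/51)/(cos(pi/51) + 1) ≤ 26: both strict.

51*cos(pi/51)/(cos(pi/51) + 1)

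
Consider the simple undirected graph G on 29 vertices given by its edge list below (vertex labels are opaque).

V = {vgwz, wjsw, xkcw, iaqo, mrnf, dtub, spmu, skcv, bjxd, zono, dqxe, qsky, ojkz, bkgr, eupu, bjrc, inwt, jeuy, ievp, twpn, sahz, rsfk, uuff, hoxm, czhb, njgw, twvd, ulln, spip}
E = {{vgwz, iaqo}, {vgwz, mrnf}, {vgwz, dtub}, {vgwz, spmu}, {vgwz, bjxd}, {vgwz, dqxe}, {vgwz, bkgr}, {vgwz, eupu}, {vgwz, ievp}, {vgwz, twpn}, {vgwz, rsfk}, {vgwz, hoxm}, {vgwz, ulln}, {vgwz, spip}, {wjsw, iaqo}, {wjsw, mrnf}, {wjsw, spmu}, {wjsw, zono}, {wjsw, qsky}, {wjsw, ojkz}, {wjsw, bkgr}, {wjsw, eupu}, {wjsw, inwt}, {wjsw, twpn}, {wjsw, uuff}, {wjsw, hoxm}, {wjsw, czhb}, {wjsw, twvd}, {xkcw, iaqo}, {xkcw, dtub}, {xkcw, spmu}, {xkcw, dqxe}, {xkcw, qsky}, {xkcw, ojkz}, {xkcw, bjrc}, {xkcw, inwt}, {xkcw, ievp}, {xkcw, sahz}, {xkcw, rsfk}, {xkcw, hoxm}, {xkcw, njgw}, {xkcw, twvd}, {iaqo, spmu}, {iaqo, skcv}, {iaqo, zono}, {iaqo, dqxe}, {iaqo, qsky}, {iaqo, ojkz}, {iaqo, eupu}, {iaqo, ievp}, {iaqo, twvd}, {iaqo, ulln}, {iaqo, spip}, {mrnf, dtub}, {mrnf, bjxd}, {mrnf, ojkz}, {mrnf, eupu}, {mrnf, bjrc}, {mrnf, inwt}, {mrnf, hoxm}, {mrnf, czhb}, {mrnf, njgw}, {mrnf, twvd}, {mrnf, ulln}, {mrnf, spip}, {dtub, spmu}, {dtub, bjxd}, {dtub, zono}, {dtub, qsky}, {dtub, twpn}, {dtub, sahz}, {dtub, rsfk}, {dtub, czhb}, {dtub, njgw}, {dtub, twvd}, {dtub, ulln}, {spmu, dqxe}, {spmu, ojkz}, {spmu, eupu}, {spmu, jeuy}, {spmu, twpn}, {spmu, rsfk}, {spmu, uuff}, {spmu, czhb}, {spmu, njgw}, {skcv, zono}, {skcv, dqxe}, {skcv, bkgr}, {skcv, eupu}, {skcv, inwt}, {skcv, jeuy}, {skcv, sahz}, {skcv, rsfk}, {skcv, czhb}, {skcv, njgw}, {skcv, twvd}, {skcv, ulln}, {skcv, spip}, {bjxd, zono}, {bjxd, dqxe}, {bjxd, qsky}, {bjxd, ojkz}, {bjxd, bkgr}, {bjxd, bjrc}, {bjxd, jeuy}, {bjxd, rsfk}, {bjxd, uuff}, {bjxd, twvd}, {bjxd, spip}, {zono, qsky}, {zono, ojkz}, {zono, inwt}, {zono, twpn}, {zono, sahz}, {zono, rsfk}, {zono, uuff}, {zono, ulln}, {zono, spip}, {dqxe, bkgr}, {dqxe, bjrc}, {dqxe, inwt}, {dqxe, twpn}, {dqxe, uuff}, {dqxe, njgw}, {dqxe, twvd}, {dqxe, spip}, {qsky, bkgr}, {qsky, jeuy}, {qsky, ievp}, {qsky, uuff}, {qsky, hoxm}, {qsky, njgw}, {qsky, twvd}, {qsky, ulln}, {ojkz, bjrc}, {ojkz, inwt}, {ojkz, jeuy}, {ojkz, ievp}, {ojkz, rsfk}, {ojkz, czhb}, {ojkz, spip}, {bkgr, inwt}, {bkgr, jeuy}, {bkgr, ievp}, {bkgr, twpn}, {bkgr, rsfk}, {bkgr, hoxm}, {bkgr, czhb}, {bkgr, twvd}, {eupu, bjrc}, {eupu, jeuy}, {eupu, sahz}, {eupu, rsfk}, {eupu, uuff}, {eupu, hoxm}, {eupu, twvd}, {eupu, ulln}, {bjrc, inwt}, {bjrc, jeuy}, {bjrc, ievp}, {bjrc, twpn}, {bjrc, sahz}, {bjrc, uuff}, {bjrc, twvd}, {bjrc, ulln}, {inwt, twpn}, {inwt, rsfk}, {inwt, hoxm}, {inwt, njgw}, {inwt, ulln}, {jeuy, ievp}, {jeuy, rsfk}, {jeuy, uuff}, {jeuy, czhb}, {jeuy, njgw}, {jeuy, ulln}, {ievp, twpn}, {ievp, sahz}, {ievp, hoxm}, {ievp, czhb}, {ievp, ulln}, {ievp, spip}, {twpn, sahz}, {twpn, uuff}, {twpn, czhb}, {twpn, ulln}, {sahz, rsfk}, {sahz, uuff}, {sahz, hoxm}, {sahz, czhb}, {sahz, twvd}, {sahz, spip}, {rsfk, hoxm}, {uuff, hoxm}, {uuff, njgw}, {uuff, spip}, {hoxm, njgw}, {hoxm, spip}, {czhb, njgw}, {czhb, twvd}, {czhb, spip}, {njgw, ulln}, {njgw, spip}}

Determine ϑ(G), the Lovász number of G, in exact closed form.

sqrt(29)

Vertex skcv has 14 neighbors: iaqo, zono, dqxe, bkgr, eupu, inwt, jeuy, sahz, rsfk, czhb, njgw, twvd, ulln, spip.
deg(inwt) = 14; N(inwt) = {wjsw, xkcw, mrnf, skcv, zono, dqxe, ojkz, bkgr, bjrc, twpn, rsfk, hoxm, njgw, ulln}.
N(njgw) = {xkcw, mrnf, dtub, spmu, skcv, dqxe, qsky, inwt, jeuy, uuff, hoxm, czhb, ulln, spip}, |N(njgw)| = 14.
Vertex sahz has 14 neighbors: xkcw, dtub, skcv, zono, eupu, bjrc, ievp, twpn, rsfk, uuff, hoxm, czhb, twvd, spip.
29-vertex 14-regular graph: Paley(29): SR with (k,λ,μ)=(14,6,7).
A has 3 distinct eigenvalues ≈ [14.0, 2.1926, -3.1926].
−29·(-sqrt(29)/2 - 1/2) / ((14)−(-sqrt(29)/2 - 1/2)) = sqrt(29) = ϑ(G).
= 5.3851648… (decimal).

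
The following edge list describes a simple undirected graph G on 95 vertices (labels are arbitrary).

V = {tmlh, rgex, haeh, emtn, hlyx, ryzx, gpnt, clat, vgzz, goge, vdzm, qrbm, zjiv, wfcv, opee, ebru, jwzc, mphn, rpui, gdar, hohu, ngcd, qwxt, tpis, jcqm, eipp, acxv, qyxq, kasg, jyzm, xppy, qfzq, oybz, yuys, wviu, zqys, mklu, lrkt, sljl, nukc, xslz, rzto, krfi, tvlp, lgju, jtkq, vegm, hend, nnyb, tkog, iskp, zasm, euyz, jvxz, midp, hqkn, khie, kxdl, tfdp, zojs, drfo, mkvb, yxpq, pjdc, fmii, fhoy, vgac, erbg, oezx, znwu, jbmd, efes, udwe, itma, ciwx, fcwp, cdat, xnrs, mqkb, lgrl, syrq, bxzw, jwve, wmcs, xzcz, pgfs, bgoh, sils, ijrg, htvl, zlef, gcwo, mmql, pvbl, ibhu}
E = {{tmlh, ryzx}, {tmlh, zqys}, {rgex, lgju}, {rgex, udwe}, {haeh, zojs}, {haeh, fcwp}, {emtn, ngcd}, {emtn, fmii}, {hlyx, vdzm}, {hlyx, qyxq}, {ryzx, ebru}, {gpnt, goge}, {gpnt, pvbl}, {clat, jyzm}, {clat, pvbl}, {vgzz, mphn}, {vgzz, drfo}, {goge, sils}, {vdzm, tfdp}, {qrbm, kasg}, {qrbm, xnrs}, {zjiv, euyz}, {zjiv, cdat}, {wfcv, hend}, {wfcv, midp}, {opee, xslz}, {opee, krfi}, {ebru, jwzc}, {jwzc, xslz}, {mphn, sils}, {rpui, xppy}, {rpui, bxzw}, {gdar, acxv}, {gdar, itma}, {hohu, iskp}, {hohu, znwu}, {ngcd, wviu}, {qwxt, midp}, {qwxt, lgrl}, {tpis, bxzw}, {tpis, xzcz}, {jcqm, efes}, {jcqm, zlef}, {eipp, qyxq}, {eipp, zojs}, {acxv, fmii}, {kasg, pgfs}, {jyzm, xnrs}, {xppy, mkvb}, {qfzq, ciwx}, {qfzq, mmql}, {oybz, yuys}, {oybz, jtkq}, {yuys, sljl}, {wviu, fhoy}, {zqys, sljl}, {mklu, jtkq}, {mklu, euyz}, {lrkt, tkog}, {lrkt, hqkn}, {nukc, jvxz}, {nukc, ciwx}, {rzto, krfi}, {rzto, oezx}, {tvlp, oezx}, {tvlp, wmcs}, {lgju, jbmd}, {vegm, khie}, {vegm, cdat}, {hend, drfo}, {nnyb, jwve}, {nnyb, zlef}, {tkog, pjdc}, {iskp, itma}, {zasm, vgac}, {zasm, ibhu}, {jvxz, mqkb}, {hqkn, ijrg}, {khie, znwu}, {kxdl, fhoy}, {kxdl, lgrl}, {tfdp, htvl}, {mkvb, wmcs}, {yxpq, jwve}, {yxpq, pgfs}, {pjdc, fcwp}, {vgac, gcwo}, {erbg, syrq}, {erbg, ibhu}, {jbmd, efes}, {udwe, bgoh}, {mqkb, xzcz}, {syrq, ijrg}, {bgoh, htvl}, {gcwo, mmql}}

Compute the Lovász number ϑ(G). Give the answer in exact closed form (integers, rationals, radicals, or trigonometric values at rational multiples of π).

95*cos(pi/95)/(cos(pi/95) + 1)

N(jyzm) = {clat, xnrs}, |N(jyzm)| = 2.
deg(zojs) = 2; N(zojs) = {haeh, eipp}.
deg(mqkb) = 2; N(mqkb) = {jvxz, xzcz}.
N(zqys) = {tmlh, sljl}, |N(zqys)| = 2.
G on 95 vertices is 2-regular; connected 2-regular on 95 ⇒ C_{95}.
A has 48 distinct eigenvalues ≈ [2.0, 1.99563, 1.98253, 1.96076, 1.93042, 1.89163, 1.84458, 1.78946, 1.72651, 1.65602, 1.57828, 1.49364, 1.40247, 1.30517, 1.20216, 1.0939, 0.98085, 0.86351, 0.74239, 0.61803, 0.49097, 0.36176, 0.23097, 0.09917, -0.03307, -0.16516, -0.29653, -0.4266, -0.55481, -0.68059, -0.80339, -0.92268, -1.03794, -1.14866, -1.25435, -1.35456, -1.44885, -1.5368, -1.61803, -1.69219, -1.75895, -1.81801, -1.86913, -1.91207, -1.94665, -1.97272, -1.99017, -1.99891].
With N=95: ϑ(G) = 95·(-(-1)*2*cos(pi/95))/(2−(-2*cos(pi/95))) = 95*cos(pi/95)/(cos(pi/95) + 1).
= 47.4870113… (decimal).
Lovász sandwich 47 ≤ 95*cos(pi/95)/(cos(pi/95) + 1) ≤ 48: both strict.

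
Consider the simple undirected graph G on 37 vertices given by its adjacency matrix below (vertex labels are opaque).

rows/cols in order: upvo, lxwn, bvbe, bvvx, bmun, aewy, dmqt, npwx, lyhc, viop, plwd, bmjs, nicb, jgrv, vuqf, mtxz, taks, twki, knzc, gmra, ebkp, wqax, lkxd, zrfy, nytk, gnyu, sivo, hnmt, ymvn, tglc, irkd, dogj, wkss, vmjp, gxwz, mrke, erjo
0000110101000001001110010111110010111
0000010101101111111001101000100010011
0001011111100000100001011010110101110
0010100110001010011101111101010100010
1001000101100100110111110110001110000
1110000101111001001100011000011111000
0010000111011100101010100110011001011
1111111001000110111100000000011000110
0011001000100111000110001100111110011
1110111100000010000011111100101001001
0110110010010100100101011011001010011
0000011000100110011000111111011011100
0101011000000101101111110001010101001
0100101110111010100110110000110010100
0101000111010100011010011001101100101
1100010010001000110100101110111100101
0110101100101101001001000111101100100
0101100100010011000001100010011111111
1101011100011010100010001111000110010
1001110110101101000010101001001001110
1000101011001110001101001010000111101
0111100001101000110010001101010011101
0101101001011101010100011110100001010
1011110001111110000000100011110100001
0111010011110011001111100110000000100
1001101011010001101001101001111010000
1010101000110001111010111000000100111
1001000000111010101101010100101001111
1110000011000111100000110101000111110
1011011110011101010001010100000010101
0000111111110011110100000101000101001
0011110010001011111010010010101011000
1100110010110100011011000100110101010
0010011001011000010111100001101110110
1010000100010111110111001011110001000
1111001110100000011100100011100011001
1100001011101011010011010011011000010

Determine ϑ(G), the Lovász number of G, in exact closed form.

sqrt(37)

N(mtxz) = {upvo, lxwn, aewy, lyhc, nicb, taks, twki, gmra, lkxd, nytk, gnyu, sivo, ymvn, tglc, irkd, dogj, gxwz, erjo}, |N(mtxz)| = 18.
N(nytk) = {lxwn, bvbe, bvvx, aewy, lyhc, viop, plwd, bmjs, vuqf, mtxz, knzc, gmra, ebkp, wqax, lkxd, gnyu, sivo, gxwz}, |N(nytk)| = 18.
N(dmqt) = {bvbe, npwx, lyhc, viop, bmjs, nicb, jgrv, taks, knzc, ebkp, lkxd, gnyu, sivo, tglc, irkd, vmjp, mrke, erjo}, |N(dmqt)| = 18.
N(bmjs) = {aewy, dmqt, plwd, jgrv, vuqf, twki, knzc, lkxd, zrfy, nytk, gnyu, sivo, hnmt, tglc, irkd, wkss, vmjp, gxwz}, |N(bmjs)| = 18.
37-vertex 18-regular graph: Paley(37): SR with (k,λ,μ)=(18,8,9).
The 3 distinct eigenvalues: [18.0, 2.5414, -3.5414].
ϑ = −N·λ_min/(λ_max−λ_min) = −37·(-sqrt(37)/2 - 1/2)/(18−(-sqrt(37)/2 - 1/2)) = sqrt(37).
≈ 6.082762530 (to 9 d.p.).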